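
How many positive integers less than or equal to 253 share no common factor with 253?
220

253 = 11 × 23
φ(n) = n × ∏(1 - 1/p) for each prime p dividing n
φ(253) = 253 × (1 - 1/11) × (1 - 1/23) = 220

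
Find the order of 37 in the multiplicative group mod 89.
8

89 is prime, so ord(37) divides φ(89) = 88.
Divisors of 88: 1, 2, 4, 8, 11, 22, 44, 88.
Repeated squaring: 37^1 ≡ 37, 37^2 ≡ 34, 37^4 ≡ 88, 37^8 ≡ 1, 37^16 ≡ 1, 37^32 ≡ 1, 37^64 ≡ 1 (mod 89).
Test 37^d mod 89 for each divisor d in increasing order:
37^1 ≡ 37
37^2 ≡ 34
37^4 ≡ 88
37^8 ≡ 1  ← first divisor giving 1
The order is 8.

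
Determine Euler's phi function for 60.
16

60 = 2^2 × 3 × 5
φ(n) = n × ∏(1 - 1/p) for each prime p dividing n
φ(60) = 60 × (1 - 1/2) × (1 - 1/3) × (1 - 1/5) = 16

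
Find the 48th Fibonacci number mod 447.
405

Matrix identity: Q^n = [[F_(n+1), F_n], [F_n, F_(n-1)]] with Q = [[1,1],[1,0]].
n = 48 = 110000₂. Square-and-multiply, entries mod 447:
Q^1 = [[1,1],[1,0]]
Q^3 = (Q^1)²·Q = [[3,2],[2,1]]
Q^6 = (Q^3)² = [[13,8],[8,5]]
Q^12 = (Q^6)² = [[233,144],[144,89]]
Q^24 = (Q^12)² = [[376,327],[327,49]]
Q^48 = (Q^24)² = [[220,405],[405,262]]
F_48 mod 447 = Q^48[0][1] = 405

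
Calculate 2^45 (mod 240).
32

Repeated squaring. Binary of 45 = 101101.
2^1 ≡ 2 (mod 240); 2^2 ≡ 4 (mod 240); 2^4 ≡ 16 (mod 240); 2^8 ≡ 16 (mod 240); 2^16 ≡ 16 (mod 240); 2^32 ≡ 16 (mod 240)
2^45 = 2^1 × 2^4 × 2^8 × 2^32 ≡ 32 (mod 240)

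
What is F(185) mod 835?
240

Matrix identity: Q^n = [[F_(n+1), F_n], [F_n, F_(n-1)]] with Q = [[1,1],[1,0]].
n = 185 = 10111001₂. Square-and-multiply, entries mod 835:
Q^1 = [[1,1],[1,0]]
Q^2 = (Q^1)² = [[2,1],[1,1]]
Q^5 = (Q^2)²·Q = [[8,5],[5,3]]
Q^11 = (Q^5)²·Q = [[144,89],[89,55]]
Q^23 = (Q^11)²·Q = [[443,267],[267,176]]
Q^46 = (Q^23)² = [[338,778],[778,395]]
Q^92 = (Q^46)² = [[593,804],[804,624]]
Q^185 = (Q^92)²·Q = [[88,240],[240,683]]
F_185 mod 835 = Q^185[0][1] = 240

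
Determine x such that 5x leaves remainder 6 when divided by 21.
x ≡ 18 (mod 21)

gcd(5, 21) = 1, which divides 6, so solutions exist.
Find 5^(-1) mod 21 by the extended Euclidean algorithm:
21 = 4 × 5 + 1  ⟹  1 = (1)·21 + (-4)·5
So (-4)·5 ≡ 1 (mod 21), i.e. 5^(-1) ≡ -4 ≡ 17 (mod 21).
x ≡ 17 × 6 = 102 ≡ 18 (mod 21).
Check: 5 × 18 = 90 ≡ 6 (mod 21).
Unique solution: x ≡ 18 (mod 21)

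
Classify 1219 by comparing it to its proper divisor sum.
deficient

Proper divisors of 1219: sum = 1 + 23 + 53 = 77
Since 77 < 1219, 1219 is deficient.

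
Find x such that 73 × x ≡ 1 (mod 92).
29

gcd(73, 92) = 1, so the inverse exists.
Extended Euclidean algorithm on (92, 73):
92 = 1 × 73 + 19  ⟹  19 = (1)·92 + (-1)·73
73 = 3 × 19 + 16  ⟹  16 = (-3)·92 + (4)·73
19 = 1 × 16 + 3  ⟹  3 = (4)·92 + (-5)·73
16 = 5 × 3 + 1  ⟹  1 = (-23)·92 + (29)·73
So (29)·73 ≡ 1 (mod 92), i.e. 73^(-1) ≡ 29 (mod 92).
Check: 73 × 29 = 2117 ≡ 1 (mod 92)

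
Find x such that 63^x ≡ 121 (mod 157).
100

Baby-step giant-step with step n = ⌈√157⌉ = 13.
Baby steps 63^j mod 157 (j:value) for j=0..12: 0:1, 1:63, 2:44, 3:103, 4:52, 5:136, 6:90, 7:18, 8:35, 9:7, 10:127, 11:151, 12:93.
Giant-step multiplier: 63^(-13) ≡ 63^(156-13) = 63^143 ≡ 22 (mod 157).
Giant steps γ_i = 121·22^i mod 157: γ_0=121, γ_1=150, γ_2=3, γ_3=66, γ_4=39, γ_5=73, γ_6=36, γ_7=7 (in table at j=9).
x = i·n + j = 7·13 + 9 = 100.
Check: 63^100 ≡ 121 (mod 157).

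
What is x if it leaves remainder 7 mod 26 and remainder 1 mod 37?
371

Using Chinese Remainder Theorem:
M = 26 × 37 = 962
M1 = 37, M2 = 26
y1 = 37^(-1) mod 26 = 19
y2 = 26^(-1) mod 37 = 10
x = (7×37×19 + 1×26×10) mod 962 = 371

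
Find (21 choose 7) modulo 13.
8

Using Lucas' theorem:
Write n=21 and k=7 in base 13:
n in base 13: [1, 8]
k in base 13: [0, 7]
C(21,7) mod 13 = ∏ C(n_i, k_i) mod 13
Digit binomials (mod 13): C(1,0) = 1; C(8,7) = 8
Product: 1 × 8 = 8 ≡ 8 (mod 13)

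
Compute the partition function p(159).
97662728555

p(n) counts ways to write n as a sum of positive integers (order ignored).
Euler's pentagonal recurrence: p(k) = p(k-1) + p(k-2) - p(k-5) - p(k-7) + p(k-12) + p(k-15) - ... (offsets j(3j∓1)/2, signs ++--, p(0)=1, p(<0)=0).
DP table for k = 0..158: p(0)=1, p(1)=1, p(2)=2, p(3)=3, p(4)=5, p(5)=7, p(6)=11, p(7)=15, p(8)=22, p(9)=30, p(10)=42, p(11)=56, p(12)=77, p(13)=101, p(14)=135, p(15)=176, p(16)=231, p(17)=297, p(18)=385, p(19)=490, p(20)=627, p(21)=792, p(22)=1002, p(23)=1255, p(24)=1575, p(25)=1958, p(26)=2436, p(27)=3010, p(28)=3718, p(29)=4565, p(30)=5604, p(31)=6842, p(32)=8349, p(33)=10143, p(34)=12310, p(35)=14883, p(36)=17977, p(37)=21637, p(38)=26015, p(39)=31185, p(40)=37338, p(41)=44583, p(42)=53174, p(43)=63261, p(44)=75175, p(45)=89134, p(46)=105558, p(47)=124754, p(48)=147273, p(49)=173525, p(50)=204226, p(51)=239943, p(52)=281589, p(53)=329931, p(54)=386155, p(55)=451276, p(56)=526823, p(57)=614154, p(58)=715220, p(59)=831820, p(60)=966467, p(61)=1121505, p(62)=1300156, p(63)=1505499, p(64)=1741630, p(65)=2012558, p(66)=2323520, p(67)=2679689, p(68)=3087735, p(69)=3554345, p(70)=4087968, p(71)=4697205, p(72)=5392783, p(73)=6185689, p(74)=7089500, p(75)=8118264, p(76)=9289091, p(77)=10619863, p(78)=12132164, p(79)=13848650, p(80)=15796476, p(81)=18004327, p(82)=20506255, p(83)=23338469, p(84)=26543660, p(85)=30167357, p(86)=34262962, p(87)=38887673, p(88)=44108109, p(89)=49995925, p(90)=56634173, p(91)=64112359, p(92)=72533807, p(93)=82010177, p(94)=92669720, p(95)=104651419, p(96)=118114304, p(97)=133230930, p(98)=150198136, p(99)=169229875, p(100)=190569292, p(101)=214481126, p(102)=241265379, p(103)=271248950, p(104)=304801365, p(105)=342325709, p(106)=384276336, p(107)=431149389, p(108)=483502844, p(109)=541946240, p(110)=607163746, p(111)=679903203, p(112)=761002156, p(113)=851376628, p(114)=952050665, p(115)=1064144451, p(116)=1188908248, p(117)=1327710076, p(118)=1482074143, p(119)=1653668665, p(120)=1844349560, p(121)=2056148051, p(122)=2291320912, p(123)=2552338241, p(124)=2841940500, p(125)=3163127352, p(126)=3519222692, p(127)=3913864295, p(128)=4351078600, p(129)=4835271870, p(130)=5371315400, p(131)=5964539504, p(132)=6620830889, p(133)=7346629512, p(134)=8149040695, p(135)=9035836076, p(136)=10015581680, p(137)=11097645016, p(138)=12292341831, p(139)=13610949895, p(140)=15065878135, p(141)=16670689208, p(142)=18440293320, p(143)=20390982757, p(144)=22540654445, p(145)=24908858009, p(146)=27517052599, p(147)=30388671978, p(148)=33549419497, p(149)=37027355200, p(150)=40853235313, p(151)=45060624582, p(152)=49686288421, p(153)=54770336324, p(154)=60356673280, p(155)=66493182097, p(156)=73232243759, p(157)=80630964769, p(158)=88751778802.
Final step: p(159) = p(158) + p(157) - p(154) - p(152) + p(147) + p(144) - p(137) - p(133) + p(124) + p(119) - p(108) - p(102) + p(89) + p(82) - p(67) - p(59) + p(42) + p(33) - p(14) - p(4)
= 88751778802 + 80630964769 - 60356673280 - 49686288421 + 30388671978 + 22540654445 - 11097645016 - 7346629512 + 2841940500 + 1653668665 - 483502844 - 241265379 + 49995925 + 20506255 - 2679689 - 831820 + 53174 + 10143 - 135 - 5
= 97662728555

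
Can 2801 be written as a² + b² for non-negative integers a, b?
20² + 49² (a=20, b=49)

Factorization: 2801 = 2801
By Fermat: n is sum of two squares iff every prime p ≡ 3 (mod 4) appears to even power.
All primes ≡ 3 (mod 4) appear to even power.
Search a = 0, 1, 2, … for 2801 - a² a perfect square: first hit at a = 20: 2801 - 400 = 2401 = 49².
2801 = 20² + 49² = 400 + 2401 ✓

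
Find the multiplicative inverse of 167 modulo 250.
3

gcd(167, 250) = 1, so the inverse exists.
Extended Euclidean algorithm on (250, 167):
250 = 1 × 167 + 83  ⟹  83 = (1)·250 + (-1)·167
167 = 2 × 83 + 1  ⟹  1 = (-2)·250 + (3)·167
So (3)·167 ≡ 1 (mod 250), i.e. 167^(-1) ≡ 3 (mod 250).
Check: 167 × 3 = 501 ≡ 1 (mod 250)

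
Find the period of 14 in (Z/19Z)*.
18

19 is prime, so ord(14) divides φ(19) = 18.
Divisors of 18: 1, 2, 3, 6, 9, 18.
Repeated squaring: 14^1 ≡ 14, 14^2 ≡ 6, 14^4 ≡ 17, 14^8 ≡ 4, 14^16 ≡ 16 (mod 19).
Test 14^d mod 19 for each divisor d in increasing order:
14^1 ≡ 14
14^2 ≡ 6
14^3 = 14^2·14^1 ≡ 8
14^6 = 14^4·14^2 ≡ 7
14^9 = 14^8·14^1 ≡ 18
14^18 = 14^16·14^2 ≡ 1  ← first divisor giving 1
The order is 18.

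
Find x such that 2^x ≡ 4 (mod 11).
2

Baby-step giant-step with step n = ⌈√11⌉ = 4.
Baby steps 2^j mod 11 (j:value) for j=0..3: 0:1, 1:2, 2:4, 3:8.
h = 4 is already in the table at j=2, so x = 2.
Check: 2^2 ≡ 4 (mod 11).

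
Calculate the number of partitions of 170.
274768617130

p(n) counts ways to write n as a sum of positive integers (order ignored).
Euler's pentagonal recurrence: p(k) = p(k-1) + p(k-2) - p(k-5) - p(k-7) + p(k-12) + p(k-15) - ... (offsets j(3j∓1)/2, signs ++--, p(0)=1, p(<0)=0).
DP table for k = 0..169: p(0)=1, p(1)=1, p(2)=2, p(3)=3, p(4)=5, p(5)=7, p(6)=11, p(7)=15, p(8)=22, p(9)=30, p(10)=42, p(11)=56, p(12)=77, p(13)=101, p(14)=135, p(15)=176, p(16)=231, p(17)=297, p(18)=385, p(19)=490, p(20)=627, p(21)=792, p(22)=1002, p(23)=1255, p(24)=1575, p(25)=1958, p(26)=2436, p(27)=3010, p(28)=3718, p(29)=4565, p(30)=5604, p(31)=6842, p(32)=8349, p(33)=10143, p(34)=12310, p(35)=14883, p(36)=17977, p(37)=21637, p(38)=26015, p(39)=31185, p(40)=37338, p(41)=44583, p(42)=53174, p(43)=63261, p(44)=75175, p(45)=89134, p(46)=105558, p(47)=124754, p(48)=147273, p(49)=173525, p(50)=204226, p(51)=239943, p(52)=281589, p(53)=329931, p(54)=386155, p(55)=451276, p(56)=526823, p(57)=614154, p(58)=715220, p(59)=831820, p(60)=966467, p(61)=1121505, p(62)=1300156, p(63)=1505499, p(64)=1741630, p(65)=2012558, p(66)=2323520, p(67)=2679689, p(68)=3087735, p(69)=3554345, p(70)=4087968, p(71)=4697205, p(72)=5392783, p(73)=6185689, p(74)=7089500, p(75)=8118264, p(76)=9289091, p(77)=10619863, p(78)=12132164, p(79)=13848650, p(80)=15796476, p(81)=18004327, p(82)=20506255, p(83)=23338469, p(84)=26543660, p(85)=30167357, p(86)=34262962, p(87)=38887673, p(88)=44108109, p(89)=49995925, p(90)=56634173, p(91)=64112359, p(92)=72533807, p(93)=82010177, p(94)=92669720, p(95)=104651419, p(96)=118114304, p(97)=133230930, p(98)=150198136, p(99)=169229875, p(100)=190569292, p(101)=214481126, p(102)=241265379, p(103)=271248950, p(104)=304801365, p(105)=342325709, p(106)=384276336, p(107)=431149389, p(108)=483502844, p(109)=541946240, p(110)=607163746, p(111)=679903203, p(112)=761002156, p(113)=851376628, p(114)=952050665, p(115)=1064144451, p(116)=1188908248, p(117)=1327710076, p(118)=1482074143, p(119)=1653668665, p(120)=1844349560, p(121)=2056148051, p(122)=2291320912, p(123)=2552338241, p(124)=2841940500, p(125)=3163127352, p(126)=3519222692, p(127)=3913864295, p(128)=4351078600, p(129)=4835271870, p(130)=5371315400, p(131)=5964539504, p(132)=6620830889, p(133)=7346629512, p(134)=8149040695, p(135)=9035836076, p(136)=10015581680, p(137)=11097645016, p(138)=12292341831, p(139)=13610949895, p(140)=15065878135, p(141)=16670689208, p(142)=18440293320, p(143)=20390982757, p(144)=22540654445, p(145)=24908858009, p(146)=27517052599, p(147)=30388671978, p(148)=33549419497, p(149)=37027355200, p(150)=40853235313, p(151)=45060624582, p(152)=49686288421, p(153)=54770336324, p(154)=60356673280, p(155)=66493182097, p(156)=73232243759, p(157)=80630964769, p(158)=88751778802, p(159)=97662728555, p(160)=107438159466, p(161)=118159068427, p(162)=129913904637, p(163)=142798995930, p(164)=156919475295, p(165)=172389800255, p(166)=189334822579, p(167)=207890420102, p(168)=228204732751, p(169)=250438925115.
Final step: p(170) = p(169) + p(168) - p(165) - p(163) + p(158) + p(155) - p(148) - p(144) + p(135) + p(130) - p(119) - p(113) + p(100) + p(93) - p(78) - p(70) + p(53) + p(44) - p(25) - p(15)
= 250438925115 + 228204732751 - 172389800255 - 142798995930 + 88751778802 + 66493182097 - 33549419497 - 22540654445 + 9035836076 + 5371315400 - 1653668665 - 851376628 + 190569292 + 82010177 - 12132164 - 4087968 + 329931 + 75175 - 1958 - 176
= 274768617130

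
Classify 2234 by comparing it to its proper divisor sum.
deficient

Proper divisors of 2234: sum = 1 + 2 + 1117 = 1120
Since 1120 < 2234, 2234 is deficient.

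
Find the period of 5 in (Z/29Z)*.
14

29 is prime, so ord(5) divides φ(29) = 28.
Divisors of 28: 1, 2, 4, 7, 14, 28.
Repeated squaring: 5^1 ≡ 5, 5^2 ≡ 25, 5^4 ≡ 16, 5^8 ≡ 24, 5^16 ≡ 25 (mod 29).
Test 5^d mod 29 for each divisor d in increasing order:
5^1 ≡ 5
5^2 ≡ 25
5^4 ≡ 16
5^7 = 5^4·5^2·5^1 ≡ 28
5^14 = 5^8·5^4·5^2 ≡ 1  ← first divisor giving 1
The order is 14.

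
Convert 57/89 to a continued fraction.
[0; 1, 1, 1, 3, 1, 1, 3]

Euclidean algorithm steps:
57 = 0 × 89 + 57
89 = 1 × 57 + 32
57 = 1 × 32 + 25
32 = 1 × 25 + 7
25 = 3 × 7 + 4
7 = 1 × 4 + 3
4 = 1 × 3 + 1
3 = 3 × 1 + 0
Continued fraction: [0; 1, 1, 1, 3, 1, 1, 3]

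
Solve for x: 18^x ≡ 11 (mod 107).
40

Baby-step giant-step with step n = ⌈√107⌉ = 11.
Baby steps 18^j mod 107 (j:value) for j=0..10: 0:1, 1:18, 2:3, 3:54, 4:9, 5:55, 6:27, 7:58, 8:81, 9:67, 10:29.
Giant-step multiplier: 18^(-11) ≡ 18^(106-11) = 18^95 ≡ 74 (mod 107).
Giant steps γ_i = 11·74^i mod 107: γ_0=11, γ_1=65, γ_2=102, γ_3=58 (in table at j=7).
x = i·n + j = 3·11 + 7 = 40.
Check: 18^40 ≡ 11 (mod 107).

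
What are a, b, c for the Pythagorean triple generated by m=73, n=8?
(5265, 1168, 5393)

Euclid's formula: a = m² - n², b = 2mn, c = m² + n²
m = 73, n = 8
a = 73² - 8² = 5329 - 64 = 5265
b = 2 × 73 × 8 = 1168
c = 73² + 8² = 5329 + 64 = 5393
Verification: 5265² + 1168² = 27720225 + 1364224 = 29084449 = 5393² ✓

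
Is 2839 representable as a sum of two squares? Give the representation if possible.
Not possible

Factorization: 2839 = 17 × 167
By Fermat: n is sum of two squares iff every prime p ≡ 3 (mod 4) appears to even power.
Prime(s) ≡ 3 (mod 4) with odd exponent: [(167, 1)]
Therefore 2839 cannot be expressed as a² + b².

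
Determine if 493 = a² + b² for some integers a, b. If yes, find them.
3² + 22² (a=3, b=22)

Factorization: 493 = 17 × 29
By Fermat: n is sum of two squares iff every prime p ≡ 3 (mod 4) appears to even power.
All primes ≡ 3 (mod 4) appear to even power.
Search a = 0, 1, 2, … for 493 - a² a perfect square: first hit at a = 3: 493 - 9 = 484 = 22².
493 = 3² + 22² = 9 + 484 ✓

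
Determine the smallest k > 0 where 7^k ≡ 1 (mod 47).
23

47 is prime, so ord(7) divides φ(47) = 46.
Divisors of 46: 1, 2, 23, 46.
Repeated squaring: 7^1 ≡ 7, 7^2 ≡ 2, 7^4 ≡ 4, 7^8 ≡ 16, 7^16 ≡ 21, 7^32 ≡ 18 (mod 47).
Test 7^d mod 47 for each divisor d in increasing order:
7^1 ≡ 7
7^2 ≡ 2
7^23 = 7^16·7^4·7^2·7^1 ≡ 1  ← first divisor giving 1
The order is 23.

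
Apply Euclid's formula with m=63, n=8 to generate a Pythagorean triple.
(3905, 1008, 4033)

Euclid's formula: a = m² - n², b = 2mn, c = m² + n²
m = 63, n = 8
a = 63² - 8² = 3969 - 64 = 3905
b = 2 × 63 × 8 = 1008
c = 63² + 8² = 3969 + 64 = 4033
Verification: 3905² + 1008² = 15249025 + 1016064 = 16265089 = 4033² ✓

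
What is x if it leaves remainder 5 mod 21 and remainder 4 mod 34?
446

Using Chinese Remainder Theorem:
M = 21 × 34 = 714
M1 = 34, M2 = 21
y1 = 34^(-1) mod 21 = 13
y2 = 21^(-1) mod 34 = 13
x = (5×34×13 + 4×21×13) mod 714 = 446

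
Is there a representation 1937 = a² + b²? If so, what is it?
1² + 44² (a=1, b=44)

Factorization: 1937 = 13 × 149
By Fermat: n is sum of two squares iff every prime p ≡ 3 (mod 4) appears to even power.
All primes ≡ 3 (mod 4) appear to even power.
Search a = 0, 1, 2, … for 1937 - a² a perfect square: first hit at a = 1: 1937 - 1 = 1936 = 44².
1937 = 1² + 44² = 1 + 1936 ✓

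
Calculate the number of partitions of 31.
6842

p(n) counts ways to write n as a sum of positive integers (order ignored).
Euler's pentagonal recurrence: p(k) = p(k-1) + p(k-2) - p(k-5) - p(k-7) + p(k-12) + p(k-15) - ... (offsets j(3j∓1)/2, signs ++--, p(0)=1, p(<0)=0).
DP table for k = 0..30: p(0)=1, p(1)=1, p(2)=2, p(3)=3, p(4)=5, p(5)=7, p(6)=11, p(7)=15, p(8)=22, p(9)=30, p(10)=42, p(11)=56, p(12)=77, p(13)=101, p(14)=135, p(15)=176, p(16)=231, p(17)=297, p(18)=385, p(19)=490, p(20)=627, p(21)=792, p(22)=1002, p(23)=1255, p(24)=1575, p(25)=1958, p(26)=2436, p(27)=3010, p(28)=3718, p(29)=4565, p(30)=5604.
Final step: p(31) = p(30) + p(29) - p(26) - p(24) + p(19) + p(16) - p(9) - p(5)
= 5604 + 4565 - 2436 - 1575 + 490 + 231 - 30 - 7
= 6842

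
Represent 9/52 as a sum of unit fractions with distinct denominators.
1/6 + 1/156

Greedy algorithm:
9/52: ceiling(52/9) = 6, use 1/6
1/156: ceiling(156/1) = 156, use 1/156
Result: 9/52 = 1/6 + 1/156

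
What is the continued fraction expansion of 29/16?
[1; 1, 4, 3]

Euclidean algorithm steps:
29 = 1 × 16 + 13
16 = 1 × 13 + 3
13 = 4 × 3 + 1
3 = 3 × 1 + 0
Continued fraction: [1; 1, 4, 3]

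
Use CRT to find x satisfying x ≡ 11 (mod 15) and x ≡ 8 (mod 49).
596

Using Chinese Remainder Theorem:
M = 15 × 49 = 735
M1 = 49, M2 = 15
y1 = 49^(-1) mod 15 = 4
y2 = 15^(-1) mod 49 = 36
x = (11×49×4 + 8×15×36) mod 735 = 596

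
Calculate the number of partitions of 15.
176

p(n) counts ways to write n as a sum of positive integers (order ignored).
Euler's pentagonal recurrence: p(k) = p(k-1) + p(k-2) - p(k-5) - p(k-7) + p(k-12) + p(k-15) - ... (offsets j(3j∓1)/2, signs ++--, p(0)=1, p(<0)=0).
DP table for k = 0..14: p(0)=1, p(1)=1, p(2)=2, p(3)=3, p(4)=5, p(5)=7, p(6)=11, p(7)=15, p(8)=22, p(9)=30, p(10)=42, p(11)=56, p(12)=77, p(13)=101, p(14)=135.
Final step: p(15) = p(14) + p(13) - p(10) - p(8) + p(3) + p(0)
= 135 + 101 - 42 - 22 + 3 + 1
= 176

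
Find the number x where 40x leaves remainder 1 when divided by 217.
38

gcd(40, 217) = 1, so the inverse exists.
Extended Euclidean algorithm on (217, 40):
217 = 5 × 40 + 17  ⟹  17 = (1)·217 + (-5)·40
40 = 2 × 17 + 6  ⟹  6 = (-2)·217 + (11)·40
17 = 2 × 6 + 5  ⟹  5 = (5)·217 + (-27)·40
6 = 1 × 5 + 1  ⟹  1 = (-7)·217 + (38)·40
So (38)·40 ≡ 1 (mod 217), i.e. 40^(-1) ≡ 38 (mod 217).
Check: 40 × 38 = 1520 ≡ 1 (mod 217)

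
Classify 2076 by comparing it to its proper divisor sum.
abundant

Proper divisors of 2076: sum = 1 + 2 + 3 + 4 + 6 + 12 + 173 + 346 + 519 + 692 + 1038 = 2796
Since 2796 > 2076, 2076 is abundant.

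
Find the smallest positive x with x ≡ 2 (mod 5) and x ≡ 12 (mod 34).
12

Using Chinese Remainder Theorem:
M = 5 × 34 = 170
M1 = 34, M2 = 5
y1 = 34^(-1) mod 5 = 4
y2 = 5^(-1) mod 34 = 7
x = (2×34×4 + 12×5×7) mod 170 = 12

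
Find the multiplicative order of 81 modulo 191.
95

191 is prime, so ord(81) divides φ(191) = 190.
Divisors of 190: 1, 2, 5, 10, 19, 38, 95, 190.
Repeated squaring: 81^1 ≡ 81, 81^2 ≡ 67, 81^4 ≡ 96, 81^8 ≡ 48, 81^16 ≡ 12, 81^32 ≡ 144, 81^64 ≡ 108, 81^128 ≡ 13 (mod 191).
Test 81^d mod 191 for each divisor d in increasing order:
81^1 ≡ 81
81^2 ≡ 67
81^5 = 81^4·81^1 ≡ 136
81^10 = 81^8·81^2 ≡ 160
81^19 = 81^16·81^2·81^1 ≡ 184
81^38 = 81^32·81^4·81^2 ≡ 49
81^95 = 81^64·81^16·81^8·81^4·81^2·81^1 ≡ 1  ← first divisor giving 1
The order is 95.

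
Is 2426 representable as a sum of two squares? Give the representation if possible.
5² + 49² (a=5, b=49)

Factorization: 2426 = 2 × 1213
By Fermat: n is sum of two squares iff every prime p ≡ 3 (mod 4) appears to even power.
All primes ≡ 3 (mod 4) appear to even power.
Search a = 0, 1, 2, … for 2426 - a² a perfect square: first hit at a = 5: 2426 - 25 = 2401 = 49².
2426 = 5² + 49² = 25 + 2401 ✓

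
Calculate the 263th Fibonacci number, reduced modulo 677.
251

Matrix identity: Q^n = [[F_(n+1), F_n], [F_n, F_(n-1)]] with Q = [[1,1],[1,0]].
n = 263 = 100000111₂. Square-and-multiply, entries mod 677:
Q^1 = [[1,1],[1,0]]
Q^2 = (Q^1)² = [[2,1],[1,1]]
Q^4 = (Q^2)² = [[5,3],[3,2]]
Q^8 = (Q^4)² = [[34,21],[21,13]]
Q^16 = (Q^8)² = [[243,310],[310,610]]
Q^32 = (Q^16)² = [[116,400],[400,393]]
Q^65 = (Q^32)²·Q = [[644,144],[144,500]]
Q^131 = (Q^65)²·Q = [[386,161],[161,225]]
Q^263 = (Q^131)²·Q = [[457,251],[251,206]]
F_263 mod 677 = Q^263[0][1] = 251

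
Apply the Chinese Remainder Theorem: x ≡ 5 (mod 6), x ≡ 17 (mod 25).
17

Using Chinese Remainder Theorem:
M = 6 × 25 = 150
M1 = 25, M2 = 6
y1 = 25^(-1) mod 6 = 1
y2 = 6^(-1) mod 25 = 21
x = (5×25×1 + 17×6×21) mod 150 = 17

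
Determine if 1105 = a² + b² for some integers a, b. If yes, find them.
4² + 33² (a=4, b=33)

Factorization: 1105 = 5 × 13 × 17
By Fermat: n is sum of two squares iff every prime p ≡ 3 (mod 4) appears to even power.
All primes ≡ 3 (mod 4) appear to even power.
Search a = 0, 1, 2, … for 1105 - a² a perfect square: first hit at a = 4: 1105 - 16 = 1089 = 33².
1105 = 4² + 33² = 16 + 1089 ✓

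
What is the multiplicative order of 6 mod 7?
2

7 is prime, so ord(6) divides φ(7) = 6.
Divisors of 6: 1, 2, 3, 6.
Repeated squaring: 6^1 ≡ 6, 6^2 ≡ 1, 6^4 ≡ 1 (mod 7).
Test 6^d mod 7 for each divisor d in increasing order:
6^1 ≡ 6
6^2 ≡ 1  ← first divisor giving 1
The order is 2.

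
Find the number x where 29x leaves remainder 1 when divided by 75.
44

gcd(29, 75) = 1, so the inverse exists.
Extended Euclidean algorithm on (75, 29):
75 = 2 × 29 + 17  ⟹  17 = (1)·75 + (-2)·29
29 = 1 × 17 + 12  ⟹  12 = (-1)·75 + (3)·29
17 = 1 × 12 + 5  ⟹  5 = (2)·75 + (-5)·29
12 = 2 × 5 + 2  ⟹  2 = (-5)·75 + (13)·29
5 = 2 × 2 + 1  ⟹  1 = (12)·75 + (-31)·29
So (-31)·29 ≡ 1 (mod 75), i.e. 29^(-1) ≡ -31 ≡ 44 (mod 75).
Check: 29 × 44 = 1276 ≡ 1 (mod 75)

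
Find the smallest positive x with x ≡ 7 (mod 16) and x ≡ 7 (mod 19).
7

Using Chinese Remainder Theorem:
M = 16 × 19 = 304
M1 = 19, M2 = 16
y1 = 19^(-1) mod 16 = 11
y2 = 16^(-1) mod 19 = 6
x = (7×19×11 + 7×16×6) mod 304 = 7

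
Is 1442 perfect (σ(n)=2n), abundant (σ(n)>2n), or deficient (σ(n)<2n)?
deficient

Proper divisors of 1442: sum = 1 + 2 + 7 + 14 + 103 + 206 + 721 = 1054
Since 1054 < 1442, 1442 is deficient.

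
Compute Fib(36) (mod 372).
132

Matrix identity: Q^n = [[F_(n+1), F_n], [F_n, F_(n-1)]] with Q = [[1,1],[1,0]].
n = 36 = 100100₂. Square-and-multiply, entries mod 372:
Q^1 = [[1,1],[1,0]]
Q^2 = (Q^1)² = [[2,1],[1,1]]
Q^4 = (Q^2)² = [[5,3],[3,2]]
Q^9 = (Q^4)²·Q = [[55,34],[34,21]]
Q^18 = (Q^9)² = [[89,352],[352,109]]
Q^36 = (Q^18)² = [[137,132],[132,5]]
F_36 mod 372 = Q^36[0][1] = 132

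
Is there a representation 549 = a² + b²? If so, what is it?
15² + 18² (a=15, b=18)

Factorization: 549 = 3^2 × 61
By Fermat: n is sum of two squares iff every prime p ≡ 3 (mod 4) appears to even power.
All primes ≡ 3 (mod 4) appear to even power.
Search a = 0, 1, 2, … for 549 - a² a perfect square: first hit at a = 15: 549 - 225 = 324 = 18².
549 = 15² + 18² = 225 + 324 ✓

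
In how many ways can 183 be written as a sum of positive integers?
896684817527

p(n) counts ways to write n as a sum of positive integers (order ignored).
Euler's pentagonal recurrence: p(k) = p(k-1) + p(k-2) - p(k-5) - p(k-7) + p(k-12) + p(k-15) - ... (offsets j(3j∓1)/2, signs ++--, p(0)=1, p(<0)=0).
DP table for k = 0..182: p(0)=1, p(1)=1, p(2)=2, p(3)=3, p(4)=5, p(5)=7, p(6)=11, p(7)=15, p(8)=22, p(9)=30, p(10)=42, p(11)=56, p(12)=77, p(13)=101, p(14)=135, p(15)=176, p(16)=231, p(17)=297, p(18)=385, p(19)=490, p(20)=627, p(21)=792, p(22)=1002, p(23)=1255, p(24)=1575, p(25)=1958, p(26)=2436, p(27)=3010, p(28)=3718, p(29)=4565, p(30)=5604, p(31)=6842, p(32)=8349, p(33)=10143, p(34)=12310, p(35)=14883, p(36)=17977, p(37)=21637, p(38)=26015, p(39)=31185, p(40)=37338, p(41)=44583, p(42)=53174, p(43)=63261, p(44)=75175, p(45)=89134, p(46)=105558, p(47)=124754, p(48)=147273, p(49)=173525, p(50)=204226, p(51)=239943, p(52)=281589, p(53)=329931, p(54)=386155, p(55)=451276, p(56)=526823, p(57)=614154, p(58)=715220, p(59)=831820, p(60)=966467, p(61)=1121505, p(62)=1300156, p(63)=1505499, p(64)=1741630, p(65)=2012558, p(66)=2323520, p(67)=2679689, p(68)=3087735, p(69)=3554345, p(70)=4087968, p(71)=4697205, p(72)=5392783, p(73)=6185689, p(74)=7089500, p(75)=8118264, p(76)=9289091, p(77)=10619863, p(78)=12132164, p(79)=13848650, p(80)=15796476, p(81)=18004327, p(82)=20506255, p(83)=23338469, p(84)=26543660, p(85)=30167357, p(86)=34262962, p(87)=38887673, p(88)=44108109, p(89)=49995925, p(90)=56634173, p(91)=64112359, p(92)=72533807, p(93)=82010177, p(94)=92669720, p(95)=104651419, p(96)=118114304, p(97)=133230930, p(98)=150198136, p(99)=169229875, p(100)=190569292, p(101)=214481126, p(102)=241265379, p(103)=271248950, p(104)=304801365, p(105)=342325709, p(106)=384276336, p(107)=431149389, p(108)=483502844, p(109)=541946240, p(110)=607163746, p(111)=679903203, p(112)=761002156, p(113)=851376628, p(114)=952050665, p(115)=1064144451, p(116)=1188908248, p(117)=1327710076, p(118)=1482074143, p(119)=1653668665, p(120)=1844349560, p(121)=2056148051, p(122)=2291320912, p(123)=2552338241, p(124)=2841940500, p(125)=3163127352, p(126)=3519222692, p(127)=3913864295, p(128)=4351078600, p(129)=4835271870, p(130)=5371315400, p(131)=5964539504, p(132)=6620830889, p(133)=7346629512, p(134)=8149040695, p(135)=9035836076, p(136)=10015581680, p(137)=11097645016, p(138)=12292341831, p(139)=13610949895, p(140)=15065878135, p(141)=16670689208, p(142)=18440293320, p(143)=20390982757, p(144)=22540654445, p(145)=24908858009, p(146)=27517052599, p(147)=30388671978, p(148)=33549419497, p(149)=37027355200, p(150)=40853235313, p(151)=45060624582, p(152)=49686288421, p(153)=54770336324, p(154)=60356673280, p(155)=66493182097, p(156)=73232243759, p(157)=80630964769, p(158)=88751778802, p(159)=97662728555, p(160)=107438159466, p(161)=118159068427, p(162)=129913904637, p(163)=142798995930, p(164)=156919475295, p(165)=172389800255, p(166)=189334822579, p(167)=207890420102, p(168)=228204732751, p(169)=250438925115, p(170)=274768617130, p(171)=301384802048, p(172)=330495499613, p(173)=362326859895, p(174)=397125074750, p(175)=435157697830, p(176)=476715857290, p(177)=522115831195, p(178)=571701605655, p(179)=625846753120, p(180)=684957390936, p(181)=749474411781, p(182)=819876908323.
Final step: p(183) = p(182) + p(181) - p(178) - p(176) + p(171) + p(168) - p(161) - p(157) + p(148) + p(143) - p(132) - p(126) + p(113) + p(106) - p(91) - p(83) + p(66) + p(57) - p(38) - p(28) + p(7)
= 819876908323 + 749474411781 - 571701605655 - 476715857290 + 301384802048 + 228204732751 - 118159068427 - 80630964769 + 33549419497 + 20390982757 - 6620830889 - 3519222692 + 851376628 + 384276336 - 64112359 - 23338469 + 2323520 + 614154 - 26015 - 3718 + 15
= 896684817527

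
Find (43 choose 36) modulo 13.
0

Using Lucas' theorem:
Write n=43 and k=36 in base 13:
n in base 13: [3, 4]
k in base 13: [2, 10]
C(43,36) mod 13 = ∏ C(n_i, k_i) mod 13
Digit binomials (mod 13): C(3,2) = 3; C(4,10) = 0 (k_i > n_i)
Product: 3 × 0 = 0 ≡ 0 (mod 13)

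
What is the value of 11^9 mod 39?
8

Repeated squaring. Binary of 9 = 1001.
11^1 ≡ 11 (mod 39); 11^2 ≡ 4 (mod 39); 11^4 ≡ 16 (mod 39); 11^8 ≡ 22 (mod 39)
11^9 = 11^1 × 11^8 ≡ 8 (mod 39)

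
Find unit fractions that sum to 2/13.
1/7 + 1/91

Greedy algorithm:
2/13: ceiling(13/2) = 7, use 1/7
1/91: ceiling(91/1) = 91, use 1/91
Result: 2/13 = 1/7 + 1/91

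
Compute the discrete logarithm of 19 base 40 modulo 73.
14

Baby-step giant-step with step n = ⌈√73⌉ = 9.
Baby steps 40^j mod 73 (j:value) for j=0..8: 0:1, 1:40, 2:67, 3:52, 4:36, 5:53, 6:3, 7:47, 8:55.
Giant-step multiplier: 40^(-9) ≡ 40^(72-9) = 40^63 ≡ 22 (mod 73).
Giant steps γ_i = 19·22^i mod 73: γ_0=19, γ_1=53 (in table at j=5).
x = i·n + j = 1·9 + 5 = 14.
Check: 40^14 ≡ 19 (mod 73).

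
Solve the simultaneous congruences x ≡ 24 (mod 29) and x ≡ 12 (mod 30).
372

Using Chinese Remainder Theorem:
M = 29 × 30 = 870
M1 = 30, M2 = 29
y1 = 30^(-1) mod 29 = 1
y2 = 29^(-1) mod 30 = 29
x = (24×30×1 + 12×29×29) mod 870 = 372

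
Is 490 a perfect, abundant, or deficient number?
abundant

Proper divisors of 490: sum = 1 + 2 + 5 + 7 + 10 + 14 + 35 + 49 + 70 + 98 + 245 = 536
Since 536 > 490, 490 is abundant.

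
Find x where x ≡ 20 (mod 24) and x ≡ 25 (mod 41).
476

Using Chinese Remainder Theorem:
M = 24 × 41 = 984
M1 = 41, M2 = 24
y1 = 41^(-1) mod 24 = 17
y2 = 24^(-1) mod 41 = 12
x = (20×41×17 + 25×24×12) mod 984 = 476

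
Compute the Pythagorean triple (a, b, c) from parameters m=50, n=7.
(2451, 700, 2549)

Euclid's formula: a = m² - n², b = 2mn, c = m² + n²
m = 50, n = 7
a = 50² - 7² = 2500 - 49 = 2451
b = 2 × 50 × 7 = 700
c = 50² + 7² = 2500 + 49 = 2549
Verification: 2451² + 700² = 6007401 + 490000 = 6497401 = 2549² ✓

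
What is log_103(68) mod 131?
25

Baby-step giant-step with step n = ⌈√131⌉ = 12.
Baby steps 103^j mod 131 (j:value) for j=0..11: 0:1, 1:103, 2:129, 3:56, 4:4, 5:19, 6:123, 7:93, 8:16, 9:76, 10:99, 11:110.
Giant-step multiplier: 103^(-12) ≡ 103^(130-12) = 103^118 ≡ 43 (mod 131).
Giant steps γ_i = 68·43^i mod 131: γ_0=68, γ_1=42, γ_2=103 (in table at j=1).
x = i·n + j = 2·12 + 1 = 25.
Check: 103^25 ≡ 68 (mod 131).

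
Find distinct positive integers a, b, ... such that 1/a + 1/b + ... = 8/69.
1/9 + 1/207

Greedy algorithm:
8/69: ceiling(69/8) = 9, use 1/9
1/207: ceiling(207/1) = 207, use 1/207
Result: 8/69 = 1/9 + 1/207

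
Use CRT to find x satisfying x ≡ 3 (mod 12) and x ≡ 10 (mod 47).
339

Using Chinese Remainder Theorem:
M = 12 × 47 = 564
M1 = 47, M2 = 12
y1 = 47^(-1) mod 12 = 11
y2 = 12^(-1) mod 47 = 4
x = (3×47×11 + 10×12×4) mod 564 = 339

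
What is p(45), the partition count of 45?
89134

p(n) counts ways to write n as a sum of positive integers (order ignored).
Euler's pentagonal recurrence: p(k) = p(k-1) + p(k-2) - p(k-5) - p(k-7) + p(k-12) + p(k-15) - ... (offsets j(3j∓1)/2, signs ++--, p(0)=1, p(<0)=0).
DP table for k = 0..44: p(0)=1, p(1)=1, p(2)=2, p(3)=3, p(4)=5, p(5)=7, p(6)=11, p(7)=15, p(8)=22, p(9)=30, p(10)=42, p(11)=56, p(12)=77, p(13)=101, p(14)=135, p(15)=176, p(16)=231, p(17)=297, p(18)=385, p(19)=490, p(20)=627, p(21)=792, p(22)=1002, p(23)=1255, p(24)=1575, p(25)=1958, p(26)=2436, p(27)=3010, p(28)=3718, p(29)=4565, p(30)=5604, p(31)=6842, p(32)=8349, p(33)=10143, p(34)=12310, p(35)=14883, p(36)=17977, p(37)=21637, p(38)=26015, p(39)=31185, p(40)=37338, p(41)=44583, p(42)=53174, p(43)=63261, p(44)=75175.
Final step: p(45) = p(44) + p(43) - p(40) - p(38) + p(33) + p(30) - p(23) - p(19) + p(10) + p(5)
= 75175 + 63261 - 37338 - 26015 + 10143 + 5604 - 1255 - 490 + 42 + 7
= 89134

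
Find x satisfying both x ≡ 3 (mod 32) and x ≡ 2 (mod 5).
67

Using Chinese Remainder Theorem:
M = 32 × 5 = 160
M1 = 5, M2 = 32
y1 = 5^(-1) mod 32 = 13
y2 = 32^(-1) mod 5 = 3
x = (3×5×13 + 2×32×3) mod 160 = 67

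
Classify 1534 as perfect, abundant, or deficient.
deficient

Proper divisors of 1534: sum = 1 + 2 + 13 + 26 + 59 + 118 + 767 = 986
Since 986 < 1534, 1534 is deficient.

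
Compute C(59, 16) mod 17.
0

Using Lucas' theorem:
Write n=59 and k=16 in base 17:
n in base 17: [3, 8]
k in base 17: [0, 16]
C(59,16) mod 17 = ∏ C(n_i, k_i) mod 17
Digit binomials (mod 17): C(3,0) = 1; C(8,16) = 0 (k_i > n_i)
Product: 1 × 0 = 0 ≡ 0 (mod 17)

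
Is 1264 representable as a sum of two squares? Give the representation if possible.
Not possible

Factorization: 1264 = 2^4 × 79
By Fermat: n is sum of two squares iff every prime p ≡ 3 (mod 4) appears to even power.
Prime(s) ≡ 3 (mod 4) with odd exponent: [(79, 1)]
Therefore 1264 cannot be expressed as a² + b².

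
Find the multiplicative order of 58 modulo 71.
35

71 is prime, so ord(58) divides φ(71) = 70.
Divisors of 70: 1, 2, 5, 7, 10, 14, 35, 70.
Repeated squaring: 58^1 ≡ 58, 58^2 ≡ 27, 58^4 ≡ 19, 58^8 ≡ 6, 58^16 ≡ 36, 58^32 ≡ 18, 58^64 ≡ 40 (mod 71).
Test 58^d mod 71 for each divisor d in increasing order:
58^1 ≡ 58
58^2 ≡ 27
58^5 = 58^4·58^1 ≡ 37
58^7 = 58^4·58^2·58^1 ≡ 5
58^10 = 58^8·58^2 ≡ 20
58^14 = 58^8·58^4·58^2 ≡ 25
58^35 = 58^32·58^2·58^1 ≡ 1  ← first divisor giving 1
The order is 35.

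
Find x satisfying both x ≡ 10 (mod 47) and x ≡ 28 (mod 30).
1138

Using Chinese Remainder Theorem:
M = 47 × 30 = 1410
M1 = 30, M2 = 47
y1 = 30^(-1) mod 47 = 11
y2 = 47^(-1) mod 30 = 23
x = (10×30×11 + 28×47×23) mod 1410 = 1138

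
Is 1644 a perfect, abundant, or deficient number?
abundant

Proper divisors of 1644: sum = 1 + 2 + 3 + 4 + 6 + 12 + 137 + 274 + 411 + 548 + 822 = 2220
Since 2220 > 1644, 1644 is abundant.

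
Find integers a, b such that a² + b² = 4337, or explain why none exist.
44² + 49² (a=44, b=49)

Factorization: 4337 = 4337
By Fermat: n is sum of two squares iff every prime p ≡ 3 (mod 4) appears to even power.
All primes ≡ 3 (mod 4) appear to even power.
Search a = 0, 1, 2, … for 4337 - a² a perfect square: first hit at a = 44: 4337 - 1936 = 2401 = 49².
4337 = 44² + 49² = 1936 + 2401 ✓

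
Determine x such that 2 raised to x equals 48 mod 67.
43

Baby-step giant-step with step n = ⌈√67⌉ = 9.
Baby steps 2^j mod 67 (j:value) for j=0..8: 0:1, 1:2, 2:4, 3:8, 4:16, 5:32, 6:64, 7:61, 8:55.
Giant-step multiplier: 2^(-9) ≡ 2^(66-9) = 2^57 ≡ 53 (mod 67).
Giant steps γ_i = 48·53^i mod 67: γ_0=48, γ_1=65, γ_2=28, γ_3=10, γ_4=61 (in table at j=7).
x = i·n + j = 4·9 + 7 = 43.
Check: 2^43 ≡ 48 (mod 67).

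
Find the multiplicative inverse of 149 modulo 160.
29

gcd(149, 160) = 1, so the inverse exists.
Extended Euclidean algorithm on (160, 149):
160 = 1 × 149 + 11  ⟹  11 = (1)·160 + (-1)·149
149 = 13 × 11 + 6  ⟹  6 = (-13)·160 + (14)·149
11 = 1 × 6 + 5  ⟹  5 = (14)·160 + (-15)·149
6 = 1 × 5 + 1  ⟹  1 = (-27)·160 + (29)·149
So (29)·149 ≡ 1 (mod 160), i.e. 149^(-1) ≡ 29 (mod 160).
Check: 149 × 29 = 4321 ≡ 1 (mod 160)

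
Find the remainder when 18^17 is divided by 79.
64

Repeated squaring. Binary of 17 = 10001.
18^1 ≡ 18 (mod 79); 18^2 ≡ 8 (mod 79); 18^4 ≡ 64 (mod 79); 18^8 ≡ 67 (mod 79); 18^16 ≡ 65 (mod 79)
18^17 = 18^1 × 18^16 ≡ 64 (mod 79)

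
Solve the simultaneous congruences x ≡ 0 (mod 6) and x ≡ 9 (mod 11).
42

Using Chinese Remainder Theorem:
M = 6 × 11 = 66
M1 = 11, M2 = 6
y1 = 11^(-1) mod 6 = 5
y2 = 6^(-1) mod 11 = 2
x = (0×11×5 + 9×6×2) mod 66 = 42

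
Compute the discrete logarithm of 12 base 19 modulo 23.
16

Baby-step giant-step with step n = ⌈√23⌉ = 5.
Baby steps 19^j mod 23 (j:value) for j=0..4: 0:1, 1:19, 2:16, 3:5, 4:3.
Giant-step multiplier: 19^(-5) ≡ 19^(22-5) = 19^17 ≡ 21 (mod 23).
Giant steps γ_i = 12·21^i mod 23: γ_0=12, γ_1=22, γ_2=2, γ_3=19 (in table at j=1).
x = i·n + j = 3·5 + 1 = 16.
Check: 19^16 ≡ 12 (mod 23).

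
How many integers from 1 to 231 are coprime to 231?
120

231 = 3 × 7 × 11
φ(n) = n × ∏(1 - 1/p) for each prime p dividing n
φ(231) = 231 × (1 - 1/3) × (1 - 1/7) × (1 - 1/11) = 120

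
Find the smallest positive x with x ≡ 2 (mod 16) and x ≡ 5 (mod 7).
82

Using Chinese Remainder Theorem:
M = 16 × 7 = 112
M1 = 7, M2 = 16
y1 = 7^(-1) mod 16 = 7
y2 = 16^(-1) mod 7 = 4
x = (2×7×7 + 5×16×4) mod 112 = 82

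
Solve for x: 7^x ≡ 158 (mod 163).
150

Baby-step giant-step with step n = ⌈√163⌉ = 13.
Baby steps 7^j mod 163 (j:value) for j=0..12: 0:1, 1:7, 2:49, 3:17, 4:119, 5:18, 6:126, 7:67, 8:143, 9:23, 10:161, 11:149, 12:65.
Giant-step multiplier: 7^(-13) ≡ 7^(162-13) = 7^149 ≡ 139 (mod 163).
Giant steps γ_i = 158·139^i mod 163: γ_0=158, γ_1=120, γ_2=54, γ_3=8, γ_4=134, γ_5=44, γ_6=85, γ_7=79, γ_8=60, γ_9=27, γ_10=4, γ_11=67 (in table at j=7).
x = i·n + j = 11·13 + 7 = 150.
Check: 7^150 ≡ 158 (mod 163).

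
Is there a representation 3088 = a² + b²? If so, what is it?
28² + 48² (a=28, b=48)

Factorization: 3088 = 2^4 × 193
By Fermat: n is sum of two squares iff every prime p ≡ 3 (mod 4) appears to even power.
All primes ≡ 3 (mod 4) appear to even power.
Search a = 0, 1, 2, … for 3088 - a² a perfect square: first hit at a = 28: 3088 - 784 = 2304 = 48².
3088 = 28² + 48² = 784 + 2304 ✓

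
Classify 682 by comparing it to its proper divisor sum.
deficient

Proper divisors of 682: sum = 1 + 2 + 11 + 22 + 31 + 62 + 341 = 470
Since 470 < 682, 682 is deficient.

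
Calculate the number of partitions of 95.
104651419

p(n) counts ways to write n as a sum of positive integers (order ignored).
Euler's pentagonal recurrence: p(k) = p(k-1) + p(k-2) - p(k-5) - p(k-7) + p(k-12) + p(k-15) - ... (offsets j(3j∓1)/2, signs ++--, p(0)=1, p(<0)=0).
DP table for k = 0..94: p(0)=1, p(1)=1, p(2)=2, p(3)=3, p(4)=5, p(5)=7, p(6)=11, p(7)=15, p(8)=22, p(9)=30, p(10)=42, p(11)=56, p(12)=77, p(13)=101, p(14)=135, p(15)=176, p(16)=231, p(17)=297, p(18)=385, p(19)=490, p(20)=627, p(21)=792, p(22)=1002, p(23)=1255, p(24)=1575, p(25)=1958, p(26)=2436, p(27)=3010, p(28)=3718, p(29)=4565, p(30)=5604, p(31)=6842, p(32)=8349, p(33)=10143, p(34)=12310, p(35)=14883, p(36)=17977, p(37)=21637, p(38)=26015, p(39)=31185, p(40)=37338, p(41)=44583, p(42)=53174, p(43)=63261, p(44)=75175, p(45)=89134, p(46)=105558, p(47)=124754, p(48)=147273, p(49)=173525, p(50)=204226, p(51)=239943, p(52)=281589, p(53)=329931, p(54)=386155, p(55)=451276, p(56)=526823, p(57)=614154, p(58)=715220, p(59)=831820, p(60)=966467, p(61)=1121505, p(62)=1300156, p(63)=1505499, p(64)=1741630, p(65)=2012558, p(66)=2323520, p(67)=2679689, p(68)=3087735, p(69)=3554345, p(70)=4087968, p(71)=4697205, p(72)=5392783, p(73)=6185689, p(74)=7089500, p(75)=8118264, p(76)=9289091, p(77)=10619863, p(78)=12132164, p(79)=13848650, p(80)=15796476, p(81)=18004327, p(82)=20506255, p(83)=23338469, p(84)=26543660, p(85)=30167357, p(86)=34262962, p(87)=38887673, p(88)=44108109, p(89)=49995925, p(90)=56634173, p(91)=64112359, p(92)=72533807, p(93)=82010177, p(94)=92669720.
Final step: p(95) = p(94) + p(93) - p(90) - p(88) + p(83) + p(80) - p(73) - p(69) + p(60) + p(55) - p(44) - p(38) + p(25) + p(18) - p(3)
= 92669720 + 82010177 - 56634173 - 44108109 + 23338469 + 15796476 - 6185689 - 3554345 + 966467 + 451276 - 75175 - 26015 + 1958 + 385 - 3
= 104651419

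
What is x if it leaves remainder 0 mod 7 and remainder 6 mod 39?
84

Using Chinese Remainder Theorem:
M = 7 × 39 = 273
M1 = 39, M2 = 7
y1 = 39^(-1) mod 7 = 2
y2 = 7^(-1) mod 39 = 28
x = (0×39×2 + 6×7×28) mod 273 = 84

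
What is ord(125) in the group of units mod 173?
172

173 is prime, so ord(125) divides φ(173) = 172.
Divisors of 172: 1, 2, 4, 43, 86, 172.
Repeated squaring: 125^1 ≡ 125, 125^2 ≡ 55, 125^4 ≡ 84, 125^8 ≡ 136, 125^16 ≡ 158, 125^32 ≡ 52, 125^64 ≡ 109, 125^128 ≡ 117 (mod 173).
Test 125^d mod 173 for each divisor d in increasing order:
125^1 ≡ 125
125^2 ≡ 55
125^4 ≡ 84
125^43 = 125^32·125^8·125^2·125^1 ≡ 80
125^86 = 125^64·125^16·125^4·125^2 ≡ 172
125^172 = 125^128·125^32·125^8·125^4 ≡ 1  ← first divisor giving 1
The order is 172.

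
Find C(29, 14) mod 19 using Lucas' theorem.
0

Using Lucas' theorem:
Write n=29 and k=14 in base 19:
n in base 19: [1, 10]
k in base 19: [0, 14]
C(29,14) mod 19 = ∏ C(n_i, k_i) mod 19
Digit binomials (mod 19): C(1,0) = 1; C(10,14) = 0 (k_i > n_i)
Product: 1 × 0 = 0 ≡ 0 (mod 19)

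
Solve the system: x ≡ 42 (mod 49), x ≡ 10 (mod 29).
532

Using Chinese Remainder Theorem:
M = 49 × 29 = 1421
M1 = 29, M2 = 49
y1 = 29^(-1) mod 49 = 22
y2 = 49^(-1) mod 29 = 16
x = (42×29×22 + 10×49×16) mod 1421 = 532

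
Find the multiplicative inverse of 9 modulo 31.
7

gcd(9, 31) = 1, so the inverse exists.
Extended Euclidean algorithm on (31, 9):
31 = 3 × 9 + 4  ⟹  4 = (1)·31 + (-3)·9
9 = 2 × 4 + 1  ⟹  1 = (-2)·31 + (7)·9
So (7)·9 ≡ 1 (mod 31), i.e. 9^(-1) ≡ 7 (mod 31).
Check: 9 × 7 = 63 ≡ 1 (mod 31)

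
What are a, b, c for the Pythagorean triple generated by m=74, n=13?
(5307, 1924, 5645)

Euclid's formula: a = m² - n², b = 2mn, c = m² + n²
m = 74, n = 13
a = 74² - 13² = 5476 - 169 = 5307
b = 2 × 74 × 13 = 1924
c = 74² + 13² = 5476 + 169 = 5645
Verification: 5307² + 1924² = 28164249 + 3701776 = 31866025 = 5645² ✓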